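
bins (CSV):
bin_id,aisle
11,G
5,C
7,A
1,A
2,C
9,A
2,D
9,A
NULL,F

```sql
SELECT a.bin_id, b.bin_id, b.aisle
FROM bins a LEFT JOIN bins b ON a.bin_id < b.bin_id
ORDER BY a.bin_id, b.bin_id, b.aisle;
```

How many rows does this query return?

LEFT JOIN keeps every row from `bins a`; unmatched rows get NULL for `bins b`'s columns.
Matching on a.bin_id < b.bin_id. A NULL in a compared column never satisfies the condition.
- a row (bin_id=11): no match → kept, b columns NULL.
- a row (bin_id=5): matches 4 b row(s) → 4 output row(s).
- a row (bin_id=7): matches 3 b row(s) → 3 output row(s).
- a row (bin_id=1): matches 7 b row(s) → 7 output row(s).
- a row (bin_id=2): matches 5 b row(s) → 5 output row(s).
- a row (bin_id=9): matches 1 b row(s) → 1 output row(s).
- a row (bin_id=2): matches 5 b row(s) → 5 output row(s).
- a row (bin_id=9): matches 1 b row(s) → 1 output row(s).
- a row (bin_id=NULL): no match → kept, b columns NULL.
Total: 26 matched + 2 padded = 28 rows.

28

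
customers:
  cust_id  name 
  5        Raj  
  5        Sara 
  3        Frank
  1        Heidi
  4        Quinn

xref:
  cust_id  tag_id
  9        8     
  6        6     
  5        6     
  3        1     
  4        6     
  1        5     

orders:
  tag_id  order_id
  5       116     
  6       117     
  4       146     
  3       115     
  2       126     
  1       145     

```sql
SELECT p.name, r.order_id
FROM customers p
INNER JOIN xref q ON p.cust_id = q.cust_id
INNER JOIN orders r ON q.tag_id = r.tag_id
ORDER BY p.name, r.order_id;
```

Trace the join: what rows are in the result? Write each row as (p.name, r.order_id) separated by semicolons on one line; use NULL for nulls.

Evaluate left to right. First `customers p INNER JOIN xref q` on cust_id: 5 row(s).
Then INNER JOIN `orders r` on tag_id: keep only rows whose q.tag_id appears in r.

(Frank, 145); (Heidi, 116); (Quinn, 117); (Raj, 117); (Sara, 117)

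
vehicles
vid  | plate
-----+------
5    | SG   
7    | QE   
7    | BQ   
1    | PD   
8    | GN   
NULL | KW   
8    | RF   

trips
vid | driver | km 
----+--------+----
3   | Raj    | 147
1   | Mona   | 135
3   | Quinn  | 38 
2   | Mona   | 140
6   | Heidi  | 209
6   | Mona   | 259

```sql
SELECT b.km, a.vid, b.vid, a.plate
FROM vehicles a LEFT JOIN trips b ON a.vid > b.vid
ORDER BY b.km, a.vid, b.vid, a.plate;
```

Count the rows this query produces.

LEFT JOIN keeps every row from `vehicles`; unmatched rows get NULL for `trips`'s columns.
Matching on a.vid > b.vid. A NULL in a compared column never satisfies the condition.
- a (vid=5) pairs with 4 row(s) of b.
- a (vid=7) pairs with 6 row(s) of b.
- a (vid=7) pairs with 6 row(s) of b.
- a (vid=1) has no partner → padded with NULL.
- a (vid=8) pairs with 6 row(s) of b.
- a (vid=NULL) has no partner → padded with NULL.
- a (vid=8) pairs with 6 row(s) of b.
Total: 28 matched + 2 padded = 30 rows.

30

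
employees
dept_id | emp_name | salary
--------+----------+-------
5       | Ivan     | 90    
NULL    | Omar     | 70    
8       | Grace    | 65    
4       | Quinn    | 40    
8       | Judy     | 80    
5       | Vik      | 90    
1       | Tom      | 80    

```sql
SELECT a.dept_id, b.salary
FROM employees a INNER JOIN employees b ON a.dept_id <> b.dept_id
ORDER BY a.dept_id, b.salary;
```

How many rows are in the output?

26

INNER JOIN keeps only pairs where the ON condition holds.
Matching on a.dept_id <> b.dept_id. A NULL in a compared column never satisfies the condition.
- a (dept_id=5) pairs with 4 row(s) of b.
- a (dept_id=NULL) has no partner → excluded.
- a (dept_id=8) pairs with 4 row(s) of b.
- a (dept_id=4) pairs with 5 row(s) of b.
- a (dept_id=8) pairs with 4 row(s) of b.
- a (dept_id=5) pairs with 4 row(s) of b.
- a (dept_id=1) pairs with 5 row(s) of b.
Total: 26 rows.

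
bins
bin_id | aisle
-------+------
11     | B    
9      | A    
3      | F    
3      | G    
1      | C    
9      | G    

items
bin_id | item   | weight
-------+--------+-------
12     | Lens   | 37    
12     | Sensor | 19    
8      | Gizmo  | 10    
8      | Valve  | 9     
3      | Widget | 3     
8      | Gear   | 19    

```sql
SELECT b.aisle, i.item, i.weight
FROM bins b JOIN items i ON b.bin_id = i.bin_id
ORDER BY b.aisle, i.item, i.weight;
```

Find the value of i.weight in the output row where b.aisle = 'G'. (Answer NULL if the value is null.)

INNER JOIN keeps only pairs where the ON condition holds.
Matching on b.bin_id = i.bin_id.
- bin_id=11: no matching i row, dropped.
- bin_id=9: no matching i row, dropped.
- bin_id=3: 1 matching i row(s), so 1 row(s) emitted.
- bin_id=3: 1 matching i row(s), so 1 row(s) emitted.
- bin_id=1: no matching i row, dropped.
- bin_id=9: no matching i row, dropped.

3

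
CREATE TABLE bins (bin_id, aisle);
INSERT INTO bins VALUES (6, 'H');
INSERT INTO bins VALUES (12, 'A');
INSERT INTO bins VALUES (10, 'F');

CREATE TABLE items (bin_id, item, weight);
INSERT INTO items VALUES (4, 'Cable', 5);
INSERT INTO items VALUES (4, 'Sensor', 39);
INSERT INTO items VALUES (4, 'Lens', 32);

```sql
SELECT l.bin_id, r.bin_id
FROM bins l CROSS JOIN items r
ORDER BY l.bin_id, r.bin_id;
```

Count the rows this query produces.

CROSS JOIN pairs every row of `bins` with every row of `items`: 3 × 3 = 9 rows.

9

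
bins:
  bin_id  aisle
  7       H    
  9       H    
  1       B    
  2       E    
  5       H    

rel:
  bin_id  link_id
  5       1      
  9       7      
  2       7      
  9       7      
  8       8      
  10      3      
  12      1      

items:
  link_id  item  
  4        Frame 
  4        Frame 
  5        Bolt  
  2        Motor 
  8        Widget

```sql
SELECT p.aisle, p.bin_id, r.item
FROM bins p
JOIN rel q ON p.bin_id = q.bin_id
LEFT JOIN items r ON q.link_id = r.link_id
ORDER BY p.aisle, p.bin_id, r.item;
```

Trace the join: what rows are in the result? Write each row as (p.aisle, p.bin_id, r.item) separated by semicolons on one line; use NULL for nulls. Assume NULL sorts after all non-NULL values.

Evaluate left to right. First `bins p INNER JOIN rel q` on bin_id: 4 row(s).
Then LEFT JOIN `items r` on link_id: each of those 4 rows is kept; rows whose q.link_id has no match in r get NULL for r's columns.

(E, 2, NULL); (H, 5, NULL); (H, 9, NULL); (H, 9, NULL)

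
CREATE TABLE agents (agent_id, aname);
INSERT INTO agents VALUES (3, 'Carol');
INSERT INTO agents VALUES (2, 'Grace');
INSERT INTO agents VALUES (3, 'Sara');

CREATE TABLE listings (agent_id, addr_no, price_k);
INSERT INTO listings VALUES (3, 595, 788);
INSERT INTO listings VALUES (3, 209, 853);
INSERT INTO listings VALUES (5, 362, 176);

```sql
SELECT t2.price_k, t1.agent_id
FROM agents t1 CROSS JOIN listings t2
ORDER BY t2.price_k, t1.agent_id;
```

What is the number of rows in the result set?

CROSS JOIN pairs every row of `agents` with every row of `listings`: 3 × 3 = 9 rows.

9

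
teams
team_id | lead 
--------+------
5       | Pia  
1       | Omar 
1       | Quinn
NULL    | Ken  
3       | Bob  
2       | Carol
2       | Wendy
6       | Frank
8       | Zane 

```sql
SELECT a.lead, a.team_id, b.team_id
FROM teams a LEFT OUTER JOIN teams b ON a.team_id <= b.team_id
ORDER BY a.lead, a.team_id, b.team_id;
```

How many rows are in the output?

39

LEFT JOIN keeps every row from `teams a`; unmatched rows get NULL for `teams b`'s columns.
Matching on a.team_id <= b.team_id. A NULL in a compared column never satisfies the condition.
Matched pairs: 38; unmatched a rows kept: 1.
Total: 38 matched + 1 padded = 39 rows.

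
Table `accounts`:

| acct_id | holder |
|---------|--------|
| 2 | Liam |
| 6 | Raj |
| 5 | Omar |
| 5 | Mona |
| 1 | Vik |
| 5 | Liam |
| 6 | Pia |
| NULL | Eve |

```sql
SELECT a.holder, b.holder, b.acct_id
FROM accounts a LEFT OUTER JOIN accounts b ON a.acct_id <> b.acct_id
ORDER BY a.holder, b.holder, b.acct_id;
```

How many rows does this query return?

35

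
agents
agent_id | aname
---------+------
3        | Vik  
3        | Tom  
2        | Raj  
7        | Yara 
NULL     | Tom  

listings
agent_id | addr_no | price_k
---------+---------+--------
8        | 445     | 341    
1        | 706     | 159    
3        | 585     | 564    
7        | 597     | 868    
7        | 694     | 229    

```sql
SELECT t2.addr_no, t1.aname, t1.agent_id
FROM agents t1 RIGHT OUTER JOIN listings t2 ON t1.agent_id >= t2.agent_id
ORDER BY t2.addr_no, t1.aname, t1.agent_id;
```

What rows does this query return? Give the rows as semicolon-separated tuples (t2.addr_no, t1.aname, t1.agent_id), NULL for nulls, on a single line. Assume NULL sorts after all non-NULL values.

RIGHT JOIN keeps every row from `listings`; unmatched rows get NULL for `agents`'s columns.
Matching on t1.agent_id >= t2.agent_id. A NULL in a compared column never satisfies the condition.
- t1[0] agent_id=3 → 2 match(es) in t2 → 2 row(s).
- t1[1] agent_id=3 → 2 match(es) in t2 → 2 row(s).
- t1[2] agent_id=2 → 1 match(es) in t2 → 1 row(s).
- t1[3] agent_id=7 → 4 match(es) in t2 → 4 row(s).
- t1[4] agent_id=NULL → no match.
- 1 t2 row(s) had no t1 match → kept, t1 columns NULL.
After projecting and ordering:
t2.addr_no | t1.aname | t1.agent_id
445 | NULL | NULL
585 | Tom | 3
585 | Vik | 3
585 | Yara | 7
597 | Yara | 7
694 | Yara | 7
706 | Raj | 2
706 | Tom | 3
706 | Vik | 3
706 | Yara | 7

(445, NULL, NULL); (585, Tom, 3); (585, Vik, 3); (585, Yara, 7); (597, Yara, 7); (694, Yara, 7); (706, Raj, 2); (706, Tom, 3); (706, Vik, 3); (706, Yara, 7)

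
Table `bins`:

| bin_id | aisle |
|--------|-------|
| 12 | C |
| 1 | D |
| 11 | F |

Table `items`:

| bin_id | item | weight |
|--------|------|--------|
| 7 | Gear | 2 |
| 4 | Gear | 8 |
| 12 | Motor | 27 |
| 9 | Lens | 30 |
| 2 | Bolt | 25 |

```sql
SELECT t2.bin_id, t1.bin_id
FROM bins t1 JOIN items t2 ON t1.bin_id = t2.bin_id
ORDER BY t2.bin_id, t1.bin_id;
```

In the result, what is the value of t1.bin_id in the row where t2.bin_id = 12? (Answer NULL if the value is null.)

12

INNER JOIN keeps only pairs where the ON condition holds.
Matching on t1.bin_id = t2.bin_id.
Matched pairs: 1.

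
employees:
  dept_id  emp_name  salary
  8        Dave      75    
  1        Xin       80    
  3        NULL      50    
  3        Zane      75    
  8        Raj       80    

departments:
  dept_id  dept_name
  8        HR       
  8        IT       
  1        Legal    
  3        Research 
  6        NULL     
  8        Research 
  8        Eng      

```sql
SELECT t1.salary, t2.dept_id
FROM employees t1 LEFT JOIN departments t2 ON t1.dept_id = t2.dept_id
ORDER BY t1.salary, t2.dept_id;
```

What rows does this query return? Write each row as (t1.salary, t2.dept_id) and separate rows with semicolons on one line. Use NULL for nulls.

(50, 3); (75, 3); (75, 8); (75, 8); (75, 8); (75, 8); (80, 1); (80, 8); (80, 8); (80, 8); (80, 8)

LEFT JOIN keeps every row from `employees`; unmatched rows get NULL for `departments`'s columns.
Matching on t1.dept_id = t2.dept_id.
- dept_id=8: 4 matching t2 row(s), so 4 row(s) emitted.
- dept_id=1: 1 matching t2 row(s), so 1 row(s) emitted.
- dept_id=3: 1 matching t2 row(s), so 1 row(s) emitted.
- dept_id=3: 1 matching t2 row(s), so 1 row(s) emitted.
- dept_id=8: 4 matching t2 row(s), so 4 row(s) emitted.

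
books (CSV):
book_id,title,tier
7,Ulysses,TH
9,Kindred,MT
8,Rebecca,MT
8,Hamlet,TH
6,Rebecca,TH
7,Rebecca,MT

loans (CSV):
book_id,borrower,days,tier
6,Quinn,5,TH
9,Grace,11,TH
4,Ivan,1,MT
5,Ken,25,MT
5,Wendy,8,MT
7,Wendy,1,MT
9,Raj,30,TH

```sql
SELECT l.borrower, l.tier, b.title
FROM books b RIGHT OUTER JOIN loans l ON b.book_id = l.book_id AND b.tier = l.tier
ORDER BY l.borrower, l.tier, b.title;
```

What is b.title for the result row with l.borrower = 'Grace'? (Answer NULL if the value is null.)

NULL

RIGHT JOIN keeps every row from `loans`; unmatched rows get NULL for `books`'s columns.
Matching on b.book_id = l.book_id AND b.tier = l.tier.
- b row (book_id=7, tier=TH): no match.
- b row (book_id=9, tier=MT): no match.
- b row (book_id=8, tier=MT): no match.
- b row (book_id=8, tier=TH): no match.
- b row (book_id=6, tier=TH): matches 1 l row(s) → 1 output row(s).
- b row (book_id=7, tier=MT): matches 1 l row(s) → 1 output row(s).
- 5 row(s) from l found no b partner → padded with NULL.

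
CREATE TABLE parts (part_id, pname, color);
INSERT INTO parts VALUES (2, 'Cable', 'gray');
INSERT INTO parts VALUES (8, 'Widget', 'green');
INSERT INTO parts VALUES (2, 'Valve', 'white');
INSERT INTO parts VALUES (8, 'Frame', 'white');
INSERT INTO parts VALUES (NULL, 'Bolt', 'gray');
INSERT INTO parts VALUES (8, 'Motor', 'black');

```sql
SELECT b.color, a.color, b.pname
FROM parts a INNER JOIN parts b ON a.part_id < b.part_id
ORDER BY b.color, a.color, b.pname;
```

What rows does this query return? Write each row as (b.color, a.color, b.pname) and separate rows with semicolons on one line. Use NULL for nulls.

INNER JOIN keeps only pairs where the ON condition holds.
Matching on a.part_id < b.part_id. A NULL in a compared column never satisfies the condition.
- a row (part_id=2): matches 3 b row(s) → 3 output row(s).
- a row (part_id=8): no match → dropped.
- a row (part_id=2): matches 3 b row(s) → 3 output row(s).
- a row (part_id=8): no match → dropped.
- a row (part_id=NULL): no match → dropped.
- a row (part_id=8): no match → dropped.
After projecting and ordering:
b.color | a.color | b.pname
black | gray | Motor
black | white | Motor
green | gray | Widget
green | white | Widget
white | gray | Frame
white | white | Frame

(black, gray, Motor); (black, white, Motor); (green, gray, Widget); (green, white, Widget); (white, gray, Frame); (white, white, Frame)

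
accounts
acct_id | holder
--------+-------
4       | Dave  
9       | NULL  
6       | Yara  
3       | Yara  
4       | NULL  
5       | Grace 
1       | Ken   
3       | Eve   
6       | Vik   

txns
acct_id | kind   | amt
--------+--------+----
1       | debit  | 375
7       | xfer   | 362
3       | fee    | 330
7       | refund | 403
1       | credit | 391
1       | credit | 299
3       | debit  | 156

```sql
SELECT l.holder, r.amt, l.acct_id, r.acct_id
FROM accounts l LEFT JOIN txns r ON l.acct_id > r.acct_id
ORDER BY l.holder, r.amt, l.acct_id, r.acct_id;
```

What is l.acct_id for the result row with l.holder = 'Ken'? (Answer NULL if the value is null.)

1

LEFT JOIN keeps every row from `accounts`; unmatched rows get NULL for `txns`'s columns.
Matching on l.acct_id > r.acct_id.
- l row (acct_id=4): matches 5 r row(s) → 5 output row(s).
- l row (acct_id=9): matches 7 r row(s) → 7 output row(s).
- l row (acct_id=6): matches 5 r row(s) → 5 output row(s).
- l row (acct_id=3): matches 3 r row(s) → 3 output row(s).
- l row (acct_id=4): matches 5 r row(s) → 5 output row(s).
- l row (acct_id=5): matches 5 r row(s) → 5 output row(s).
- l row (acct_id=1): no match → kept, r columns NULL.
- l row (acct_id=3): matches 3 r row(s) → 3 output row(s).
- l row (acct_id=6): matches 5 r row(s) → 5 output row(s).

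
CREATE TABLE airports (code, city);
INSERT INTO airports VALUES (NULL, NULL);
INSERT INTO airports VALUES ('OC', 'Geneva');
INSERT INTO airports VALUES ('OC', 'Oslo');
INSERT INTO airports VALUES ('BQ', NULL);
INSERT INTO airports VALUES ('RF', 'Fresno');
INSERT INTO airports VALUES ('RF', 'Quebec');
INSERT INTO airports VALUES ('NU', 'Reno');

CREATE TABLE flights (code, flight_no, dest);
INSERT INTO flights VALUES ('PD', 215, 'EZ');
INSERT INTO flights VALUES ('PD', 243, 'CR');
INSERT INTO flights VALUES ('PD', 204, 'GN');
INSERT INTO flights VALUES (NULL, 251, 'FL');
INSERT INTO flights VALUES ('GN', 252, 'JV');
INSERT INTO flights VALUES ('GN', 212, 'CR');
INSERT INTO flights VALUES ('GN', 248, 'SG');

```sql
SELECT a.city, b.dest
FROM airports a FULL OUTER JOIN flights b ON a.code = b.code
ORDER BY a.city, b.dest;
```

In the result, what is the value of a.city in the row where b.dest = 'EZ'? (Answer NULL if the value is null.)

NULL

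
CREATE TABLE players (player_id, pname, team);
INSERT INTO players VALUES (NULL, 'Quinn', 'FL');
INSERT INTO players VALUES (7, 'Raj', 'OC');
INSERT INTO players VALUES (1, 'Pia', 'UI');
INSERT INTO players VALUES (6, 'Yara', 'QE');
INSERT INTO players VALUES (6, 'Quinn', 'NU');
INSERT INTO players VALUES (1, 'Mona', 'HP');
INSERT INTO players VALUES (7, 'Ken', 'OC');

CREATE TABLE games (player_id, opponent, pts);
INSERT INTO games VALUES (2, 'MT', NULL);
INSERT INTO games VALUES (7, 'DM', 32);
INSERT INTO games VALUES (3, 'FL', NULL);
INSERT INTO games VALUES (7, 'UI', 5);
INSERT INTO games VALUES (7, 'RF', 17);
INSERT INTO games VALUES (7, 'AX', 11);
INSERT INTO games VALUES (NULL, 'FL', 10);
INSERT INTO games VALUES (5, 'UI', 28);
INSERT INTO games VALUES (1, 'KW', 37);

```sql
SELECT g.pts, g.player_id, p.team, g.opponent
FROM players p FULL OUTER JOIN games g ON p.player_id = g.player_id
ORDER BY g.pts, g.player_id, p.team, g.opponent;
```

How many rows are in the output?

17

FULL OUTER JOIN keeps every row from both sides; unmatched rows get NULL for the other side's columns.
Matching on p.player_id = g.player_id. A NULL in a compared column never satisfies the condition.
- player_id=NULL: no g row matches, row kept with g columns NULL.
- player_id=7: 4 matching g row(s), so 4 row(s) emitted.
- player_id=1: 1 matching g row(s), so 1 row(s) emitted.
- player_id=6: no g row matches, row kept with g columns NULL.
- player_id=6: no g row matches, row kept with g columns NULL.
- player_id=1: 1 matching g row(s), so 1 row(s) emitted.
- player_id=7: 4 matching g row(s), so 4 row(s) emitted.
- 4 row(s) from g found no p partner → padded with NULL.
Total: 10 matched + 7 padded = 17 rows.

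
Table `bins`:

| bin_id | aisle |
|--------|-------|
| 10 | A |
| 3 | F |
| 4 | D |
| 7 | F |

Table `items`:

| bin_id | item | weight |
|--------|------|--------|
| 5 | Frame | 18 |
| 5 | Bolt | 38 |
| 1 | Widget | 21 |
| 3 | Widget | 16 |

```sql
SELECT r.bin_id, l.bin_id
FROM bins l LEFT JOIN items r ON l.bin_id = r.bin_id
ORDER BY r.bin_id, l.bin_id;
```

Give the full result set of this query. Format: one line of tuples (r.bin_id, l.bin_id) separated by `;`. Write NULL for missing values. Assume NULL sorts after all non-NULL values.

LEFT JOIN keeps every row from `bins`; unmatched rows get NULL for `items`'s columns.
Matching on l.bin_id = r.bin_id.
Matched pairs: 1; unmatched l rows kept: 3.

(3, 3); (NULL, 4); (NULL, 7); (NULL, 10)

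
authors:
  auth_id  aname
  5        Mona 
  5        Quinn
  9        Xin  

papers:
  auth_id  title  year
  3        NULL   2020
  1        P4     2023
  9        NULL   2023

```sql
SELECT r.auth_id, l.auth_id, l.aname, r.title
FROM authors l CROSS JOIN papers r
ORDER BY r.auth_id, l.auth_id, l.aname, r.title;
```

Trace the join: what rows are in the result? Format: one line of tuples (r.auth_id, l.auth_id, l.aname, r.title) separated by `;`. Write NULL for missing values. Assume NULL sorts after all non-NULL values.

(1, 5, Mona, P4); (1, 5, Quinn, P4); (1, 9, Xin, P4); (3, 5, Mona, NULL); (3, 5, Quinn, NULL); (3, 9, Xin, NULL); (9, 5, Mona, NULL); (9, 5, Quinn, NULL); (9, 9, Xin, NULL)

CROSS JOIN pairs every row of `authors` with every row of `papers`: 3 × 3 = 9 rows.
After projecting and ordering:
r.auth_id | l.auth_id | l.aname | r.title
1 | 5 | Mona | P4
1 | 5 | Quinn | P4
1 | 9 | Xin | P4
3 | 5 | Mona | NULL
3 | 5 | Quinn | NULL
3 | 9 | Xin | NULL
9 | 5 | Mona | NULL
9 | 5 | Quinn | NULL
9 | 9 | Xin | NULL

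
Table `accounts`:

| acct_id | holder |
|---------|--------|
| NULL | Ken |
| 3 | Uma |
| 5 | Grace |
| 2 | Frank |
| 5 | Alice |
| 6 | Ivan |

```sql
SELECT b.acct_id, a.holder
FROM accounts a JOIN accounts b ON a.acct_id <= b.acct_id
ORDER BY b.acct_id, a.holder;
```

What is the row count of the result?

INNER JOIN keeps only pairs where the ON condition holds.
Matching on a.acct_id <= b.acct_id. A NULL in a compared column never satisfies the condition.
- a[0] acct_id=NULL → no match; dropped.
- a[1] acct_id=3 → 4 match(es) in b → 4 row(s).
- a[2] acct_id=5 → 3 match(es) in b → 3 row(s).
- a[3] acct_id=2 → 5 match(es) in b → 5 row(s).
- a[4] acct_id=5 → 3 match(es) in b → 3 row(s).
- a[5] acct_id=6 → 1 match(es) in b → 1 row(s).
Total: 16 rows.

16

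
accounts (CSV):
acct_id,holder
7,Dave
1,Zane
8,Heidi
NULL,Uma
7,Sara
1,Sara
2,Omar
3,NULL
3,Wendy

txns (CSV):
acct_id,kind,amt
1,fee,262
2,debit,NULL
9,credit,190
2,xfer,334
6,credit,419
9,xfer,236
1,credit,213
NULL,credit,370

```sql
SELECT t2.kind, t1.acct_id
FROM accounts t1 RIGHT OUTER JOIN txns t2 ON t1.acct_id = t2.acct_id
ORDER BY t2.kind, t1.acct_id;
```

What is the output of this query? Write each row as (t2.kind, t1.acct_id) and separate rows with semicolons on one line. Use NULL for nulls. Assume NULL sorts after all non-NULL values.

(credit, 1); (credit, 1); (credit, NULL); (credit, NULL); (credit, NULL); (debit, 2); (fee, 1); (fee, 1); (xfer, 2); (xfer, NULL)

RIGHT JOIN keeps every row from `txns`; unmatched rows get NULL for `accounts`'s columns.
Matching on t1.acct_id = t2.acct_id. A NULL in a compared column never satisfies the condition.
Matched pairs: 6; unmatched t2 rows kept: 4.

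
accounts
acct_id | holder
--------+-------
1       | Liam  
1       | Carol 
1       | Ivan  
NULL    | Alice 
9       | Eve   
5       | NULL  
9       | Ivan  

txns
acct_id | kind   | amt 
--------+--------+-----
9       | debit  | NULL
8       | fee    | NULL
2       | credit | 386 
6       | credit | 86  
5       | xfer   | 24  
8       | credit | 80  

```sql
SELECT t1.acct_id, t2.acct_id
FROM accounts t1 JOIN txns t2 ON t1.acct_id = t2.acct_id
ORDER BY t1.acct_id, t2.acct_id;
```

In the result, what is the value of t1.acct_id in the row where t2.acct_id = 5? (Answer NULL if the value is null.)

INNER JOIN keeps only pairs where the ON condition holds.
Matching on t1.acct_id = t2.acct_id. A NULL in a compared column never satisfies the condition.
- t1[0] acct_id=1 → no match; dropped.
- t1[1] acct_id=1 → no match; dropped.
- t1[2] acct_id=1 → no match; dropped.
- t1[3] acct_id=NULL → no match; dropped.
- t1[4] acct_id=9 → 1 match(es) in t2 → 1 row(s).
- t1[5] acct_id=5 → 1 match(es) in t2 → 1 row(s).
- t1[6] acct_id=9 → 1 match(es) in t2 → 1 row(s).

5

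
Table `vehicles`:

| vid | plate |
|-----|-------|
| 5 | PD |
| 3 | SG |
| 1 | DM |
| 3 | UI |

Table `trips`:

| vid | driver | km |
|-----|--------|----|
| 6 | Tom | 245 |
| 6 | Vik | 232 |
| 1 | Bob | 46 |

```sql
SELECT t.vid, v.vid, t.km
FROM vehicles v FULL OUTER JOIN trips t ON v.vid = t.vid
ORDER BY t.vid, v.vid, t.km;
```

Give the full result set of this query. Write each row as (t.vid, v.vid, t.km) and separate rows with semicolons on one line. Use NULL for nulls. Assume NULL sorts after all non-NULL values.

FULL OUTER JOIN keeps every row from both sides; unmatched rows get NULL for the other side's columns.
Matching on v.vid = t.vid.
Matched pairs: 1; unmatched v rows kept: 3; unmatched t rows kept: 2.

(1, 1, 46); (6, NULL, 232); (6, NULL, 245); (NULL, 3, NULL); (NULL, 3, NULL); (NULL, 5, NULL)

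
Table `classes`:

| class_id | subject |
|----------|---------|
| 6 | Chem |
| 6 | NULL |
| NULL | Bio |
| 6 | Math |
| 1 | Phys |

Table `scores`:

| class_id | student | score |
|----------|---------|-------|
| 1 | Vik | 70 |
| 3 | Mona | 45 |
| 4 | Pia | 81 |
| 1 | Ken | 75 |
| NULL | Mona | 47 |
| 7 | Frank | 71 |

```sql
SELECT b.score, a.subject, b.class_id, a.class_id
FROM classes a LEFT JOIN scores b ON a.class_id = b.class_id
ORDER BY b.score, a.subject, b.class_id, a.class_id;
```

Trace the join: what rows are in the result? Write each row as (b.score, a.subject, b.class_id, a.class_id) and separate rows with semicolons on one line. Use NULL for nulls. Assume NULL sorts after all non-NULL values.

LEFT JOIN keeps every row from `classes`; unmatched rows get NULL for `scores`'s columns.
Matching on a.class_id = b.class_id. A NULL in a compared column never satisfies the condition.
Matched pairs: 2; unmatched a rows kept: 4.

(70, Phys, 1, 1); (75, Phys, 1, 1); (NULL, Bio, NULL, NULL); (NULL, Chem, NULL, 6); (NULL, Math, NULL, 6); (NULL, NULL, NULL, 6)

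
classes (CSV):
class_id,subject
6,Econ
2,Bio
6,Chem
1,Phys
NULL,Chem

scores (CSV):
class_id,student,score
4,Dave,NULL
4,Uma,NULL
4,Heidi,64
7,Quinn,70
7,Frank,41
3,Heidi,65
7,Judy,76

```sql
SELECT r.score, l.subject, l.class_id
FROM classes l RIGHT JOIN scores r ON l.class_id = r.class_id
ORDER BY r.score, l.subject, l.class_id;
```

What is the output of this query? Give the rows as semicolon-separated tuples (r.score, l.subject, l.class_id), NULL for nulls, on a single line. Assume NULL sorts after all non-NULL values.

RIGHT JOIN keeps every row from `scores`; unmatched rows get NULL for `classes`'s columns.
Matching on l.class_id = r.class_id. A NULL in a compared column never satisfies the condition.
Matched pairs: 0; unmatched r rows kept: 7.

(41, NULL, NULL); (64, NULL, NULL); (65, NULL, NULL); (70, NULL, NULL); (76, NULL, NULL); (NULL, NULL, NULL); (NULL, NULL, NULL)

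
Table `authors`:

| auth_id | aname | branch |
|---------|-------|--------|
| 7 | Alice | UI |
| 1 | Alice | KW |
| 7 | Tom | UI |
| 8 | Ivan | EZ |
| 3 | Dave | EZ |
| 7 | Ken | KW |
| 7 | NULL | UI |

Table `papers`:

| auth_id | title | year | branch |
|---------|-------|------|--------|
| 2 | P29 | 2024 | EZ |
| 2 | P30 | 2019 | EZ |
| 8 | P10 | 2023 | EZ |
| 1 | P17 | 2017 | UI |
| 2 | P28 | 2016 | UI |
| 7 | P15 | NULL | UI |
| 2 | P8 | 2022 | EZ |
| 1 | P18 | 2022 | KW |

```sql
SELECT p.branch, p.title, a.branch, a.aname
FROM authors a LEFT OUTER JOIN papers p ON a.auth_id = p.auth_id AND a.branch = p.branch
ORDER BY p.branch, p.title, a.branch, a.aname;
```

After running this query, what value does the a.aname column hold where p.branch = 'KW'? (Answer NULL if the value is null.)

Alice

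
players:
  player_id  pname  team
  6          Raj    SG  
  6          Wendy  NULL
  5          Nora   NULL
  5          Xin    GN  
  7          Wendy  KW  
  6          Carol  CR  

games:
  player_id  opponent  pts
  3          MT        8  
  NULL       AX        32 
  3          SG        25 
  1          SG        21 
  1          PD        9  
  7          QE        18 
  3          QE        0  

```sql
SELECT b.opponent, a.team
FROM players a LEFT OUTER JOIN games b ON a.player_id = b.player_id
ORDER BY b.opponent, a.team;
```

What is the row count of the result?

LEFT JOIN keeps every row from `players`; unmatched rows get NULL for `games`'s columns.
Matching on a.player_id = b.player_id. A NULL in a compared column never satisfies the condition.
- a (player_id=6) has no partner → padded with NULL.
- a (player_id=6) has no partner → padded with NULL.
- a (player_id=5) has no partner → padded with NULL.
- a (player_id=5) has no partner → padded with NULL.
- a (player_id=7) pairs with 1 row(s) of b.
- a (player_id=6) has no partner → padded with NULL.
Total: 1 matched + 5 padded = 6 rows.

6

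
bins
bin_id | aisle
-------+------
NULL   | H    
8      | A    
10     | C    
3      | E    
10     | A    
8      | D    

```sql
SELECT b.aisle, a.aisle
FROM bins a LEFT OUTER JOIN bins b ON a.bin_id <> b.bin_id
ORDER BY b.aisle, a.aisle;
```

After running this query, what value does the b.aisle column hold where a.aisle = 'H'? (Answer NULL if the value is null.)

LEFT JOIN keeps every row from `bins a`; unmatched rows get NULL for `bins b`'s columns.
Matching on a.bin_id <> b.bin_id. A NULL in a compared column never satisfies the condition.
Matched pairs: 16; unmatched a rows kept: 1.

NULL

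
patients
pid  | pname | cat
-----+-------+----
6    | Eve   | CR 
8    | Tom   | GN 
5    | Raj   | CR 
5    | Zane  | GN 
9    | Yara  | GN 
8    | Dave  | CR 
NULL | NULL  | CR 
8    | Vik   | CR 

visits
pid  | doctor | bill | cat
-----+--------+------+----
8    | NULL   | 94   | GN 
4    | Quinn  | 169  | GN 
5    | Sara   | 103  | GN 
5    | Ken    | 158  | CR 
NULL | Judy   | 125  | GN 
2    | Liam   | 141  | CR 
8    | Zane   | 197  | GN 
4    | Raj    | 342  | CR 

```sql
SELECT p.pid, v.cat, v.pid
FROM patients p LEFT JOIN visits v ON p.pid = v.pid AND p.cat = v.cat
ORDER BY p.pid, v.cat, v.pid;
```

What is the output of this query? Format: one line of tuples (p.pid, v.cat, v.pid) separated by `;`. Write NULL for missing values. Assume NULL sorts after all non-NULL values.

(5, CR, 5); (5, GN, 5); (6, NULL, NULL); (8, GN, 8); (8, GN, 8); (8, NULL, NULL); (8, NULL, NULL); (9, NULL, NULL); (NULL, NULL, NULL)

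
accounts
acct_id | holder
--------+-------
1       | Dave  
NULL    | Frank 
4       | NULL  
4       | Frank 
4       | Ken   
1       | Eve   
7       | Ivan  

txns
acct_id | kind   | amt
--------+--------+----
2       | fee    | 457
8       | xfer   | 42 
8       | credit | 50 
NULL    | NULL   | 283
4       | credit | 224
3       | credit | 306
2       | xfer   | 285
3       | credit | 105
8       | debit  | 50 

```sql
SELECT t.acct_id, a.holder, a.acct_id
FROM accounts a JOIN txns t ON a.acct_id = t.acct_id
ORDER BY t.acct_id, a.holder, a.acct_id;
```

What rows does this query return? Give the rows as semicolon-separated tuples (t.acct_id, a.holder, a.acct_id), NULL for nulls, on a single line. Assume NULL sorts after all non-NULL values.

(4, Frank, 4); (4, Ken, 4); (4, NULL, 4)

INNER JOIN keeps only pairs where the ON condition holds.
Matching on a.acct_id = t.acct_id. A NULL in a compared column never satisfies the condition.
Matched pairs: 3.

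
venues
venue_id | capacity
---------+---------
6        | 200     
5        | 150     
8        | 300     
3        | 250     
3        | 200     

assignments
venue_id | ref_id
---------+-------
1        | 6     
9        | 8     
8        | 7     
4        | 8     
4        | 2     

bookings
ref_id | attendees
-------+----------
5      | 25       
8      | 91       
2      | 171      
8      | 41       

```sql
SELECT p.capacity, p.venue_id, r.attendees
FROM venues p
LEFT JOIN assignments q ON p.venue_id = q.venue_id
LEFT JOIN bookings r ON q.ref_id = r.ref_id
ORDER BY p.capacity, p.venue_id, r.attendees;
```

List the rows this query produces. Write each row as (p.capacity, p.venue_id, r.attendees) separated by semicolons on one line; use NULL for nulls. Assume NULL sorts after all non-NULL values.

Evaluate left to right. First `venues p LEFT JOIN assignments q` on venue_id: 5 row(s).
Then LEFT JOIN `bookings r` on ref_id: each of those 5 rows is kept; rows whose q.ref_id has no match in r get NULL for r's columns.

(150, 5, NULL); (200, 3, NULL); (200, 6, NULL); (250, 3, NULL); (300, 8, NULL)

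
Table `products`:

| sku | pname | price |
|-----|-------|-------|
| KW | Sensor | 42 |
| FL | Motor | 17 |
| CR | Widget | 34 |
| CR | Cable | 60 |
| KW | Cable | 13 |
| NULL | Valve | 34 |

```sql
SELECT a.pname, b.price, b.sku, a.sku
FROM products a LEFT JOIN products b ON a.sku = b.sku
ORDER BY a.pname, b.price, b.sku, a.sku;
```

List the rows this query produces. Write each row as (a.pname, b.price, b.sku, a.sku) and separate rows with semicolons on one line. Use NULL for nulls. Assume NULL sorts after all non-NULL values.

LEFT JOIN keeps every row from `products a`; unmatched rows get NULL for `products b`'s columns.
Matching on a.sku = b.sku. A NULL in a compared column never satisfies the condition.
- a[0] sku=KW → 2 match(es) in b → 2 row(s).
- a[1] sku=FL → 1 match(es) in b → 1 row(s).
- a[2] sku=CR → 2 match(es) in b → 2 row(s).
- a[3] sku=CR → 2 match(es) in b → 2 row(s).
- a[4] sku=KW → 2 match(es) in b → 2 row(s).
- a[5] sku=NULL → no match; kept with NULLs on the b side.
After projecting and ordering:
a.pname | b.price | b.sku | a.sku
Cable | 13 | KW | KW
Cable | 34 | CR | CR
Cable | 42 | KW | KW
Cable | 60 | CR | CR
Motor | 17 | FL | FL
Sensor | 13 | KW | KW
Sensor | 42 | KW | KW
Valve | NULL | NULL | NULL
Widget | 34 | CR | CR
Widget | 60 | CR | CR

(Cable, 13, KW, KW); (Cable, 34, CR, CR); (Cable, 42, KW, KW); (Cable, 60, CR, CR); (Motor, 17, FL, FL); (Sensor, 13, KW, KW); (Sensor, 42, KW, KW); (Valve, NULL, NULL, NULL); (Widget, 34, CR, CR); (Widget, 60, CR, CR)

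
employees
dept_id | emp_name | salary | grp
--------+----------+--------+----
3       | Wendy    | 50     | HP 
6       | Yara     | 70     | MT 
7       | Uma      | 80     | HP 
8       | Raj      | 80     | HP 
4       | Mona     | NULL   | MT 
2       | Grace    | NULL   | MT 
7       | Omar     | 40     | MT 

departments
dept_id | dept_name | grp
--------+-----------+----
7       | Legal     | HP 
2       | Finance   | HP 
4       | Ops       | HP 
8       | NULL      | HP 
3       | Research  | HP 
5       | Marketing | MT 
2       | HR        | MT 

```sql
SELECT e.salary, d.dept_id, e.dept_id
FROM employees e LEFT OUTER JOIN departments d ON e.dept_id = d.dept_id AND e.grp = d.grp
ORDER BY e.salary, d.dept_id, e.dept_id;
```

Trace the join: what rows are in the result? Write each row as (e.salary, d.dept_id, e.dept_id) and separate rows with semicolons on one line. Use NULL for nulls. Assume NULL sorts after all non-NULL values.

(40, NULL, 7); (50, 3, 3); (70, NULL, 6); (80, 7, 7); (80, 8, 8); (NULL, 2, 2); (NULL, NULL, 4)

LEFT JOIN keeps every row from `employees`; unmatched rows get NULL for `departments`'s columns.
Matching on e.dept_id = d.dept_id AND e.grp = d.grp.
Matched pairs: 4; unmatched e rows kept: 3.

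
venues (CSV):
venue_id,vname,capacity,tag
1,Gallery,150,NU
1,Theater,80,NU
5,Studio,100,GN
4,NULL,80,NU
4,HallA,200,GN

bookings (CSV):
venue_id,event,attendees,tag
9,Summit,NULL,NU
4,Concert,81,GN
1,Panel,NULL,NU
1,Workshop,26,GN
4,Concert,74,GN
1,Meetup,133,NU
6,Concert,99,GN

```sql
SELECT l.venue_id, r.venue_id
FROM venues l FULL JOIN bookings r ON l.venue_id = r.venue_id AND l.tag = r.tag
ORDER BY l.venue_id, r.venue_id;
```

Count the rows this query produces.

11

FULL OUTER JOIN keeps every row from both sides; unmatched rows get NULL for the other side's columns.
Matching on l.venue_id = r.venue_id AND l.tag = r.tag.
- venue_id=1, tag=NU: 2 matching r row(s), so 2 row(s) emitted.
- venue_id=1, tag=NU: 2 matching r row(s), so 2 row(s) emitted.
- venue_id=5, tag=GN: no r row matches, row kept with r columns NULL.
- venue_id=4, tag=NU: no r row matches, row kept with r columns NULL.
- venue_id=4, tag=GN: 2 matching r row(s), so 2 row(s) emitted.
- plus 3 unmatched r row(s), each kept with NULL l columns.
Total: 6 matched + 5 padded = 11 rows.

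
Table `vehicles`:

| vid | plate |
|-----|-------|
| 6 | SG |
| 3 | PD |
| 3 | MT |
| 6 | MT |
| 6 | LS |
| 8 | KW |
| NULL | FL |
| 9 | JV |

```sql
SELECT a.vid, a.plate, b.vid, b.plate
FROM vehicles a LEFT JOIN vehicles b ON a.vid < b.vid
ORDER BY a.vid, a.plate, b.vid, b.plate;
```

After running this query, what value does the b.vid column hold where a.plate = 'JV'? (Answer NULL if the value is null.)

LEFT JOIN keeps every row from `vehicles a`; unmatched rows get NULL for `vehicles b`'s columns.
Matching on a.vid < b.vid. A NULL in a compared column never satisfies the condition.
- a (vid=6) pairs with 2 row(s) of b.
- a (vid=3) pairs with 5 row(s) of b.
- a (vid=3) pairs with 5 row(s) of b.
- a (vid=6) pairs with 2 row(s) of b.
- a (vid=6) pairs with 2 row(s) of b.
- a (vid=8) pairs with 1 row(s) of b.
- a (vid=NULL) has no partner → padded with NULL.
- a (vid=9) has no partner → padded with NULL.

NULL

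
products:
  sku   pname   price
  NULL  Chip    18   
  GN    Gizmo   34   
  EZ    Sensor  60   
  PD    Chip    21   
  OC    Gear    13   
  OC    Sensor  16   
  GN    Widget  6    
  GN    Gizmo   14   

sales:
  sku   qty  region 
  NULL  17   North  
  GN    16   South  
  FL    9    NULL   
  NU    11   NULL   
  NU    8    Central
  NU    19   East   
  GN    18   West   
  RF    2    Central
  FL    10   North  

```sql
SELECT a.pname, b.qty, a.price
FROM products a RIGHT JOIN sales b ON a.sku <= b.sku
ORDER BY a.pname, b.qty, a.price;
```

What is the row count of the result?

30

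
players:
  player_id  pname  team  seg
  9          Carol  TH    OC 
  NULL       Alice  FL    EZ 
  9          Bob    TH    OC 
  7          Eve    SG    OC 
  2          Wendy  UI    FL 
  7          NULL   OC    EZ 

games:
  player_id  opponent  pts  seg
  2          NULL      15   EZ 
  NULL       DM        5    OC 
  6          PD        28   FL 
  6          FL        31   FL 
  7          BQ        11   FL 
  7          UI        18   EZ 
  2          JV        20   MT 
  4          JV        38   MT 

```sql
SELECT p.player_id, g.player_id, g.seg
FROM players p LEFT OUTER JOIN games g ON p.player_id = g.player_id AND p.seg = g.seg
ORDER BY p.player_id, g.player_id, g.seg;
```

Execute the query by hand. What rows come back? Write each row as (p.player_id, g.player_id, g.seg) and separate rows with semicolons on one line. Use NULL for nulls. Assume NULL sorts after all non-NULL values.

(2, NULL, NULL); (7, 7, EZ); (7, NULL, NULL); (9, NULL, NULL); (9, NULL, NULL); (NULL, NULL, NULL)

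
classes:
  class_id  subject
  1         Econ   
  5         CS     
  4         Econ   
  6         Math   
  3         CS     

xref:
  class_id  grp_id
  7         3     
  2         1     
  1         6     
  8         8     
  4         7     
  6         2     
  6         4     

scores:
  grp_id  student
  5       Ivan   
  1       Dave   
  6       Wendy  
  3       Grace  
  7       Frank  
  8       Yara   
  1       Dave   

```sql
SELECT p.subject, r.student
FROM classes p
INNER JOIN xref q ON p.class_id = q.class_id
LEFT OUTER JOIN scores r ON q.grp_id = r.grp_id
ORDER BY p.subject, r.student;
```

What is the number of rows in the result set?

Step 1 — p INNER JOIN q on class_id → 4 row(s).
Then LEFT JOIN `scores r` on grp_id: each of those 4 rows is kept; rows whose q.grp_id has no match in r get NULL for r's columns.
Result: 4 row(s).

4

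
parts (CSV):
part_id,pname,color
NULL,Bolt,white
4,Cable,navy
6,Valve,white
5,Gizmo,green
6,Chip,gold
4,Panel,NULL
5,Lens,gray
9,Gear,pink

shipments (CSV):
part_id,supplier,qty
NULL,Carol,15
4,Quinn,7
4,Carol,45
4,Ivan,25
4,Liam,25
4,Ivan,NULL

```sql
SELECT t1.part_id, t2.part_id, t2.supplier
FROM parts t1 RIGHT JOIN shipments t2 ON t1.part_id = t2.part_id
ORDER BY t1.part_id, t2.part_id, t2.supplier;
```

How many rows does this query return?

RIGHT JOIN keeps every row from `shipments`; unmatched rows get NULL for `parts`'s columns.
Matching on t1.part_id = t2.part_id. A NULL in a compared column never satisfies the condition.
Matched pairs: 10; unmatched t2 rows kept: 1.
Total: 10 matched + 1 padded = 11 rows.

11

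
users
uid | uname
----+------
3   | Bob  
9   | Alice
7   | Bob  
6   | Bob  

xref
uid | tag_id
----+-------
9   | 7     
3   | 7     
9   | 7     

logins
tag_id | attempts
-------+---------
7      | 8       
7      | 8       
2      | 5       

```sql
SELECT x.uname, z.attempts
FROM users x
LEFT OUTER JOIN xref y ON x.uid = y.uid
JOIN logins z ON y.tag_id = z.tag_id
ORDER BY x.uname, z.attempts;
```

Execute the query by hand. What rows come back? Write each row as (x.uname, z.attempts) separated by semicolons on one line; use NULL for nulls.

(Alice, 8); (Alice, 8); (Alice, 8); (Alice, 8); (Bob, 8); (Bob, 8)

Joins associate left-to-right: users LEFT JOIN xref on uid gives 5 intermediate row(s).
Then INNER JOIN `logins z` on tag_id: keep only rows whose y.tag_id appears in z.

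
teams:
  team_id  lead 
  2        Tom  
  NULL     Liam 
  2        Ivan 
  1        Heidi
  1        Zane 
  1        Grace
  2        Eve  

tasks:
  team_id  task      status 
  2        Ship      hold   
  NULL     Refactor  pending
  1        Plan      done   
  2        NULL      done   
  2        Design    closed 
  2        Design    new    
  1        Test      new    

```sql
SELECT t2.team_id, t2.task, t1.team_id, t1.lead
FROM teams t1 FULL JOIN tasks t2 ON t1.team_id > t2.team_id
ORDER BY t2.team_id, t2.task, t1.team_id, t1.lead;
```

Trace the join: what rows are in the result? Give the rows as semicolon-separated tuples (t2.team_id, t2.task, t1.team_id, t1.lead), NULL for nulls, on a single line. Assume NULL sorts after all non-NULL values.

FULL OUTER JOIN keeps every row from both sides; unmatched rows get NULL for the other side's columns.
Matching on t1.team_id > t2.team_id. A NULL in a compared column never satisfies the condition.
- team_id=2: 2 matching t2 row(s), so 2 row(s) emitted.
- team_id=NULL: no t2 row matches, row kept with t2 columns NULL.
- team_id=2: 2 matching t2 row(s), so 2 row(s) emitted.
- team_id=1: no t2 row matches, row kept with t2 columns NULL.
- team_id=1: no t2 row matches, row kept with t2 columns NULL.
- team_id=1: no t2 row matches, row kept with t2 columns NULL.
- team_id=2: 2 matching t2 row(s), so 2 row(s) emitted.
- plus 5 unmatched t2 row(s), each kept with NULL t1 columns.

(1, Plan, 2, Eve); (1, Plan, 2, Ivan); (1, Plan, 2, Tom); (1, Test, 2, Eve); (1, Test, 2, Ivan); (1, Test, 2, Tom); (2, Design, NULL, NULL); (2, Design, NULL, NULL); (2, Ship, NULL, NULL); (2, NULL, NULL, NULL); (NULL, Refactor, NULL, NULL); (NULL, NULL, 1, Grace); (NULL, NULL, 1, Heidi); (NULL, NULL, 1, Zane); (NULL, NULL, NULL, Liam)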